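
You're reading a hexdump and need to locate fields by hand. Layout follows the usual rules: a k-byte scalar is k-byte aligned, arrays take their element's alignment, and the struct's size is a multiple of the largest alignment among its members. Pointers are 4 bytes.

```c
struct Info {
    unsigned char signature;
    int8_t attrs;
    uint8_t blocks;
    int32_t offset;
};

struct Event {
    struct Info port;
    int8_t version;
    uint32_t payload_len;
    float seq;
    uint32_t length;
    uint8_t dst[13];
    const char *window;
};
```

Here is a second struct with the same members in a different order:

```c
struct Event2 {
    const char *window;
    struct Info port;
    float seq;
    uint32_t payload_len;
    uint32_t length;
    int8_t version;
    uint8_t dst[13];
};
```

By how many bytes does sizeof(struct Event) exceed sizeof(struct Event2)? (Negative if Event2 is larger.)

4

Info: signature at 0 (size 1, align 1) → ends 1; attrs at 1 (size 1, align 1) → ends 2; blocks at 2 (size 1, align 1) → ends 3; pad 1 to align 4 for offset; offset at 4 (size 4, align 4) → ends 8; total 8 bytes, alignment 4
port at 0 (size 8, align 4) → ends 8
version at 8 (size 1, align 1) → ends 9
pad 3 to align 4 for payload_len
payload_len at 12 (size 4, align 4) → ends 16
seq at 16 (size 4, align 4) → ends 20
length at 20 (size 4, align 4) → ends 24
dst at 24 (size 13, align 1) → ends 37
pad 3 to align 4 for window
window at 40 (size 4, align 4) → ends 44
total 44 bytes, alignment 4
— Event2 —
window at 0 (size 4, align 4) → ends 4
port at 4 (size 8, align 4) → ends 12
seq at 12 (size 4, align 4) → ends 16
payload_len at 16 (size 4, align 4) → ends 20
length at 20 (size 4, align 4) → ends 24
version at 24 (size 1, align 1) → ends 25
dst at 25 (size 13, align 1) → ends 38
tail pad 2 to reach multiple of 4
total 40 bytes, alignment 4
44 − 40 = 4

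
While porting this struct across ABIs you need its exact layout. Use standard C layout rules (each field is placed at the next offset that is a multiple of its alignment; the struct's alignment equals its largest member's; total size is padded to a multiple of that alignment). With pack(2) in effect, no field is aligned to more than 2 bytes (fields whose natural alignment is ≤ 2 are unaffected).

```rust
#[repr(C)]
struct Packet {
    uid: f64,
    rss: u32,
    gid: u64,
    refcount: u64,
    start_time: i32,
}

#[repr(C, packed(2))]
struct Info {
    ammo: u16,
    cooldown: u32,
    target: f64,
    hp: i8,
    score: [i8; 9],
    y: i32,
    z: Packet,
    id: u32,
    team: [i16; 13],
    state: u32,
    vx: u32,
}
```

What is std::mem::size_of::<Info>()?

106

Packet: @0: uid [8B, align 8] → 8; @8: rss [4B, align 4] → 12; +4 pad (align 8); @16: gid [8B, align 8] → 24; @24: refcount [8B, align 8] → 32; @32: start_time [4B, align 4] → 36; +4 tail pad (align 8); size 40, align 8
@0: ammo [2B, align 2] → 2
@2: cooldown [4B, align 2] → 6
@6: target [8B, align 2] → 14
@14: hp [1B, align 1] → 15
@15: score [9B, align 1] → 24
@24: y [4B, align 2] → 28
@28: z [40B, align 2] → 68
@68: id [4B, align 2] → 72
@72: team [26B, align 2] → 98
@98: state [4B, align 2] → 102
@102: vx [4B, align 2] → 106
size 106, align 2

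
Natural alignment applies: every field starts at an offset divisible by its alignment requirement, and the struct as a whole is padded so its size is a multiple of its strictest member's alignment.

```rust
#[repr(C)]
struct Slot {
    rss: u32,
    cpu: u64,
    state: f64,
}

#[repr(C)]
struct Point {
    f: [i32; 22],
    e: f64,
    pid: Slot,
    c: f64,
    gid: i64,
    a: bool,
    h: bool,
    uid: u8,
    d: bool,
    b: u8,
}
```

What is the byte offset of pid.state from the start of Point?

112

Slot: 0..4  rss  (4B, 4-aligned); 4..8  -- padding (4B); 8..16  cpu  (8B, 8-aligned); 16..24  state  (8B, 8-aligned); sizeof = 24, alignof = 8
0..88  f  (88B, 4-aligned)
88..96  e  (8B, 8-aligned)
96..120  pid  (24B, 8-aligned)
within Slot: state at 16
96 + 16 = 112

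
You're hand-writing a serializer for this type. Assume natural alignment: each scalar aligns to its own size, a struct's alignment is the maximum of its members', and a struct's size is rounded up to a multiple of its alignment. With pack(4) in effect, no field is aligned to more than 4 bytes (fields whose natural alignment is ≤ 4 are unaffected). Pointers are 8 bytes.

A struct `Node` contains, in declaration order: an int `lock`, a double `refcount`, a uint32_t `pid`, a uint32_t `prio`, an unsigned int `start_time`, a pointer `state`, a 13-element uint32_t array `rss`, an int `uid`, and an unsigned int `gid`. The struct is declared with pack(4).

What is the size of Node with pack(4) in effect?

92

lock at 0 (size 4, align 4) → ends 4
refcount at 4 (size 8, align 4) → ends 12
pid at 12 (size 4, align 4) → ends 16
prio at 16 (size 4, align 4) → ends 20
start_time at 20 (size 4, align 4) → ends 24
state at 24 (size 8, align 4) → ends 32
rss at 32 (size 52, align 4) → ends 84
uid at 84 (size 4, align 4) → ends 88
gid at 88 (size 4, align 4) → ends 92
total 92 bytes, alignment 4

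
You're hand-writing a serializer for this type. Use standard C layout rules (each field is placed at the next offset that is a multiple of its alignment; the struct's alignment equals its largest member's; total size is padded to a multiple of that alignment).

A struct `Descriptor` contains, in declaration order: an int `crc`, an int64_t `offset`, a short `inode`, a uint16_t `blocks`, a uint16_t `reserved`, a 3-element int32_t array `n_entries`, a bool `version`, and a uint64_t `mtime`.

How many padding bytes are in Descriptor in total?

9

@0: crc [4B, align 4] → 4
+4 pad (align 8)
@8: offset [8B, align 8] → 16
@16: inode [2B, align 2] → 18
@18: blocks [2B, align 2] → 20
@20: reserved [2B, align 2] → 22
+2 pad (align 4)
@24: n_entries [12B, align 4] → 36
@36: version [1B, align 1] → 37
+3 pad (align 8)
@40: mtime [8B, align 8] → 48
size 48, align 8
data bytes 39, size 48 → padding 9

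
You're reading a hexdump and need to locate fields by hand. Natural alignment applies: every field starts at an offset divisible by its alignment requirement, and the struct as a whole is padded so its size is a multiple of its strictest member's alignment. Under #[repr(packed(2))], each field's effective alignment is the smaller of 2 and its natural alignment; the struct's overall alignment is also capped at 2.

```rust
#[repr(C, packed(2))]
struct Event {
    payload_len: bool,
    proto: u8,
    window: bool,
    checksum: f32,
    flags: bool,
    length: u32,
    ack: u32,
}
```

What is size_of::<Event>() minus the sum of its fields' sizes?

2

0..1  payload_len  (1B, 1-aligned)
1..2  proto  (1B, 1-aligned)
2..3  window  (1B, 1-aligned)
3..4  -- padding (1B)
4..8  checksum  (4B, 2-aligned)
8..9  flags  (1B, 1-aligned)
9..10  -- padding (1B)
10..14  length  (4B, 2-aligned)
14..18  ack  (4B, 2-aligned)
sizeof = 18, alignof = 2
data bytes 16, size 18 → padding 2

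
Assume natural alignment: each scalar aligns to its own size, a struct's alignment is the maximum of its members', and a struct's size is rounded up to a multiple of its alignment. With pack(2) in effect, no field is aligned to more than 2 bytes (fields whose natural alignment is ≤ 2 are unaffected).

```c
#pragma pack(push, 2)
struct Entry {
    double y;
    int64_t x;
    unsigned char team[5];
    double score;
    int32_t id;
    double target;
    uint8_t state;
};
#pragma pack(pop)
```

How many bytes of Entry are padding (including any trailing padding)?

2

0..8  y  (8B, 2-aligned)
8..16  x  (8B, 2-aligned)
16..21  team  (5B, 1-aligned)
21..22  -- padding (1B)
22..30  score  (8B, 2-aligned)
30..34  id  (4B, 2-aligned)
34..42  target  (8B, 2-aligned)
42..43  state  (1B, 1-aligned)
43..44  -- tail padding (1B)
sizeof = 44, alignof = 2
data bytes 42, size 44 → padding 2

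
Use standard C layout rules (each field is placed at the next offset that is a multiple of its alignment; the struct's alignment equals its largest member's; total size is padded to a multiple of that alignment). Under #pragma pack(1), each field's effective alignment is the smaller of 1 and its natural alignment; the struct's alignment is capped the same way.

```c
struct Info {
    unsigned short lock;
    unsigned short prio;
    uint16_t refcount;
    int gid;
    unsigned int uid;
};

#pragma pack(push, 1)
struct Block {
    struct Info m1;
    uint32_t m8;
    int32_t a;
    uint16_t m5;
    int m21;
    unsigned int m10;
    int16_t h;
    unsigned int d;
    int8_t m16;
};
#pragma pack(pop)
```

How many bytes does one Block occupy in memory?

41

Info: @0: lock [2B, align 2] → 2; @2: prio [2B, align 2] → 4; @4: refcount [2B, align 2] → 6; +2 pad (align 4); @8: gid [4B, align 4] → 12; @12: uid [4B, align 4] → 16; size 16, align 4
@0: m1 [16B, align 1] → 16
@16: m8 [4B, align 1] → 20
@20: a [4B, align 1] → 24
@24: m5 [2B, align 1] → 26
@26: m21 [4B, align 1] → 30
@30: m10 [4B, align 1] → 34
@34: h [2B, align 1] → 36
@36: d [4B, align 1] → 40
@40: m16 [1B, align 1] → 41
size 41, align 1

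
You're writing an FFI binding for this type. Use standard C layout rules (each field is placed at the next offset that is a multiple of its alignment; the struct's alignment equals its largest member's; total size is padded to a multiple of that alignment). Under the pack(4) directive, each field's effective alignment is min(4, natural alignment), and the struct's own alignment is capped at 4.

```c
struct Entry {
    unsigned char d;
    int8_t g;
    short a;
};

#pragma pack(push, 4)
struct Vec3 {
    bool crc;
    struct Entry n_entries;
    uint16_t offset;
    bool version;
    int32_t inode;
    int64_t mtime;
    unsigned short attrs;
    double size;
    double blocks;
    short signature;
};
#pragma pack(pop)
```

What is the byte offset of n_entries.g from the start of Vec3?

Entry: 0..1  d  (1B, 1-aligned); 1..2  g  (1B, 1-aligned); 2..4  a  (2B, 2-aligned); sizeof = 4, alignof = 2
0..1  crc  (1B, 1-aligned)
1..2  -- padding (1B)
2..6  n_entries  (4B, 2-aligned)
within Entry: g at 1
2 + 1 = 3

3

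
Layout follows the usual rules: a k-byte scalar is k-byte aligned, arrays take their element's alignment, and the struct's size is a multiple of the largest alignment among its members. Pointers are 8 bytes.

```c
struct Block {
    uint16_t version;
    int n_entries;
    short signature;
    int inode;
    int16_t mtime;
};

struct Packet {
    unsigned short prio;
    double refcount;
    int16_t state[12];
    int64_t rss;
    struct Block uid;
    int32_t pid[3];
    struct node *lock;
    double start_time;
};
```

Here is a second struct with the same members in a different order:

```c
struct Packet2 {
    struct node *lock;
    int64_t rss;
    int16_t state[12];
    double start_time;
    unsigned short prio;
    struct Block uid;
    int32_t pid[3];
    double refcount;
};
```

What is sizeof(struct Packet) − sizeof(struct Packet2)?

0

Block: @0: version [2B, align 2] → 2; +2 pad (align 4); @4: n_entries [4B, align 4] → 8; @8: signature [2B, align 2] → 10; +2 pad (align 4); @12: inode [4B, align 4] → 16; @16: mtime [2B, align 2] → 18; +2 tail pad (align 4); size 20, align 4
@0: prio [2B, align 2] → 2
+6 pad (align 8)
@8: refcount [8B, align 8] → 16
@16: state [24B, align 2] → 40
@40: rss [8B, align 8] → 48
@48: uid [20B, align 4] → 68
@68: pid [12B, align 4] → 80
@80: lock [8B, align 8] → 88
@88: start_time [8B, align 8] → 96
size 96, align 8
— Packet2 —
@0: lock [8B, align 8] → 8
@8: rss [8B, align 8] → 16
@16: state [24B, align 2] → 40
@40: start_time [8B, align 8] → 48
@48: prio [2B, align 2] → 50
+2 pad (align 4)
@52: uid [20B, align 4] → 72
@72: pid [12B, align 4] → 84
+4 pad (align 8)
@88: refcount [8B, align 8] → 96
size 96, align 8
96 − 96 = 0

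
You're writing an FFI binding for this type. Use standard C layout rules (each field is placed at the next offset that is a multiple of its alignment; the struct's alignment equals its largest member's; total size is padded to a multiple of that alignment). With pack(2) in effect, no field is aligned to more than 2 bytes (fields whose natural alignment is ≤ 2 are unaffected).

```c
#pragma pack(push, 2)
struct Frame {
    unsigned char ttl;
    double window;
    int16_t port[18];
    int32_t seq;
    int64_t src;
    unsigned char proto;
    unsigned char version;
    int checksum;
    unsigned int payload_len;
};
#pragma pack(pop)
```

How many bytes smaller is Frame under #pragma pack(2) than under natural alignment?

natural layout:
  ttl at 0 (size 1, align 1) → ends 1
  pad 7 to align 8 for window
  window at 8 (size 8, align 8) → ends 16
  port at 16 (size 36, align 2) → ends 52
  seq at 52 (size 4, align 4) → ends 56
  src at 56 (size 8, align 8) → ends 64
  proto at 64 (size 1, align 1) → ends 65
  version at 65 (size 1, align 1) → ends 66
  pad 2 to align 4 for checksum
  checksum at 68 (size 4, align 4) → ends 72
  payload_len at 72 (size 4, align 4) → ends 76
  tail pad 4 to reach multiple of 8
  total 80 bytes, alignment 8
packed(2) layout:
  ttl at 0 (size 1, align 1) → ends 1
  pad 1 to align 2 for window
  window at 2 (size 8, align 2) → ends 10
  port at 10 (size 36, align 2) → ends 46
  seq at 46 (size 4, align 2) → ends 50
  src at 50 (size 8, align 2) → ends 58
  proto at 58 (size 1, align 1) → ends 59
  version at 59 (size 1, align 1) → ends 60
  checksum at 60 (size 4, align 2) → ends 64
  payload_len at 64 (size 4, align 2) → ends 68
  total 68 bytes, alignment 2
80 − 68 = 12

12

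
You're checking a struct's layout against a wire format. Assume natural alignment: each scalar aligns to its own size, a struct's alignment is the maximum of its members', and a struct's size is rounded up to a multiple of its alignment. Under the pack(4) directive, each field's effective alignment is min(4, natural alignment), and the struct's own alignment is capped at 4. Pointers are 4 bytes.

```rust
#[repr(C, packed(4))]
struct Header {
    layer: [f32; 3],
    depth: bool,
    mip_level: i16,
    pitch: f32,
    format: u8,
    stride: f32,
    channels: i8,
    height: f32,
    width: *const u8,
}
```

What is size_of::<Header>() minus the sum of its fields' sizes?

layer at 0 (size 12, align 4) → ends 12
depth at 12 (size 1, align 1) → ends 13
pad 1 to align 2 for mip_level
mip_level at 14 (size 2, align 2) → ends 16
pitch at 16 (size 4, align 4) → ends 20
format at 20 (size 1, align 1) → ends 21
pad 3 to align 4 for stride
stride at 24 (size 4, align 4) → ends 28
channels at 28 (size 1, align 1) → ends 29
pad 3 to align 4 for height
height at 32 (size 4, align 4) → ends 36
width at 36 (size 4, align 4) → ends 40
total 40 bytes, alignment 4
data bytes 33, size 40 → padding 7

7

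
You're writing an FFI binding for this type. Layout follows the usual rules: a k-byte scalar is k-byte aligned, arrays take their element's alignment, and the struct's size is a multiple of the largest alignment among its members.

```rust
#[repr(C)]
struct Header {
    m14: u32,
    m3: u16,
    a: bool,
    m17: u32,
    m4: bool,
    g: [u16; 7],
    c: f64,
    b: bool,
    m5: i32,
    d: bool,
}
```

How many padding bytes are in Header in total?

0..4  m14  (4B, 4-aligned)
4..6  m3  (2B, 2-aligned)
6..7  a  (1B, 1-aligned)
7..8  -- padding (1B)
8..12  m17  (4B, 4-aligned)
12..13  m4  (1B, 1-aligned)
13..14  -- padding (1B)
14..28  g  (14B, 2-aligned)
28..32  -- padding (4B)
32..40  c  (8B, 8-aligned)
40..41  b  (1B, 1-aligned)
41..44  -- padding (3B)
44..48  m5  (4B, 4-aligned)
48..49  d  (1B, 1-aligned)
49..56  -- tail padding (7B)
sizeof = 56, alignof = 8
data bytes 40, size 56 → padding 16

16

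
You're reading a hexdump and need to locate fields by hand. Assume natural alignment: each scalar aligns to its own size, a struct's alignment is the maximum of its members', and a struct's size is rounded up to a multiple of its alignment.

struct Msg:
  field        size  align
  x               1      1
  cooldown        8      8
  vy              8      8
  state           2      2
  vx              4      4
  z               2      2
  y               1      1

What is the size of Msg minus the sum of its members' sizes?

14

@0: x [1B, align 1] → 1
+7 pad (align 8)
@8: cooldown [8B, align 8] → 16
@16: vy [8B, align 8] → 24
@24: state [2B, align 2] → 26
+2 pad (align 4)
@28: vx [4B, align 4] → 32
@32: z [2B, align 2] → 34
@34: y [1B, align 1] → 35
+5 tail pad (align 8)
size 40, align 8
data bytes 26, size 40 → padding 14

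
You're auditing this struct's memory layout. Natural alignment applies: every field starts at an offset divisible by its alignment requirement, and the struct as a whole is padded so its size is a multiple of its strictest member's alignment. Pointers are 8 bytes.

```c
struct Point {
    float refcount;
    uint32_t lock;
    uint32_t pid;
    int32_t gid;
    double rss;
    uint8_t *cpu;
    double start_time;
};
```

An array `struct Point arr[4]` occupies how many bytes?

@0: refcount [4B, align 4] → 4
@4: lock [4B, align 4] → 8
@8: pid [4B, align 4] → 12
@12: gid [4B, align 4] → 16
@16: rss [8B, align 8] → 24
@24: cpu [8B, align 8] → 32
@32: start_time [8B, align 8] → 40
size 40, align 8
array of 4: 4 × 40 = 160

160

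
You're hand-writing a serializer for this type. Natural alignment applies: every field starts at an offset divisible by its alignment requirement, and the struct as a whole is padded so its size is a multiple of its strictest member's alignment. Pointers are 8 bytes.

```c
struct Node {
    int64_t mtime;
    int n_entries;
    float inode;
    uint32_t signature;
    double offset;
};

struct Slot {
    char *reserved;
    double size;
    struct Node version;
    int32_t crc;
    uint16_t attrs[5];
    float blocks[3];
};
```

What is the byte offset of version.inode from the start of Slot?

28

Node: mtime at 0 (size 8, align 8) → ends 8; n_entries at 8 (size 4, align 4) → ends 12; inode at 12 (size 4, align 4) → ends 16; signature at 16 (size 4, align 4) → ends 20; pad 4 to align 8 for offset; offset at 24 (size 8, align 8) → ends 32; total 32 bytes, alignment 8
reserved at 0 (size 8, align 8) → ends 8
size at 8 (size 8, align 8) → ends 16
version at 16 (size 32, align 8) → ends 48
within Node: inode at 12
16 + 12 = 28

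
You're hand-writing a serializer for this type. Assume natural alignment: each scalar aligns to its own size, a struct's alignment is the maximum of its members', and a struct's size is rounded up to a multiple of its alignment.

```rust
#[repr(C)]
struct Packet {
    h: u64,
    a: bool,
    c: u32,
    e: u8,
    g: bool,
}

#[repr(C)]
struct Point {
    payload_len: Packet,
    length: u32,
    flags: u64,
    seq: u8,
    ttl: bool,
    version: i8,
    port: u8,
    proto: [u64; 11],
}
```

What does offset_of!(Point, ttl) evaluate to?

Packet: @0: h [8B, align 8] → 8; @8: a [1B, align 1] → 9; +3 pad (align 4); @12: c [4B, align 4] → 16; @16: e [1B, align 1] → 17; @17: g [1B, align 1] → 18; +6 tail pad (align 8); size 24, align 8
@0: payload_len [24B, align 8] → 24
@24: length [4B, align 4] → 28
+4 pad (align 8)
@32: flags [8B, align 8] → 40
@40: seq [1B, align 1] → 41
@41: ttl [1B, align 1] → 42

41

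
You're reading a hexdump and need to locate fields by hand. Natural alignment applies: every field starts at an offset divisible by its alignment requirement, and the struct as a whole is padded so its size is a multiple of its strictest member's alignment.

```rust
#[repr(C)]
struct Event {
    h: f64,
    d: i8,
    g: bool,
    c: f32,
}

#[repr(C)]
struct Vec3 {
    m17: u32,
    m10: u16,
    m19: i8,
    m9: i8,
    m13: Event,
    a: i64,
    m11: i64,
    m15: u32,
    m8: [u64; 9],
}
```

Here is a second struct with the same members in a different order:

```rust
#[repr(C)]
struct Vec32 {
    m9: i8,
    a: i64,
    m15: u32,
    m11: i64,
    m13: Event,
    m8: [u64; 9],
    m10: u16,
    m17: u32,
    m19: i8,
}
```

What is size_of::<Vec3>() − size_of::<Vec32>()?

-16

Event: h at 0 (size 8, align 8) → ends 8; d at 8 (size 1, align 1) → ends 9; g at 9 (size 1, align 1) → ends 10; pad 2 to align 4 for c; c at 12 (size 4, align 4) → ends 16; total 16 bytes, alignment 8
m17 at 0 (size 4, align 4) → ends 4
m10 at 4 (size 2, align 2) → ends 6
m19 at 6 (size 1, align 1) → ends 7
m9 at 7 (size 1, align 1) → ends 8
m13 at 8 (size 16, align 8) → ends 24
a at 24 (size 8, align 8) → ends 32
m11 at 32 (size 8, align 8) → ends 40
m15 at 40 (size 4, align 4) → ends 44
pad 4 to align 8 for m8
m8 at 48 (size 72, align 8) → ends 120
total 120 bytes, alignment 8
— Vec32 —
m9 at 0 (size 1, align 1) → ends 1
pad 7 to align 8 for a
a at 8 (size 8, align 8) → ends 16
m15 at 16 (size 4, align 4) → ends 20
pad 4 to align 8 for m11
m11 at 24 (size 8, align 8) → ends 32
m13 at 32 (size 16, align 8) → ends 48
m8 at 48 (size 72, align 8) → ends 120
m10 at 120 (size 2, align 2) → ends 122
pad 2 to align 4 for m17
m17 at 124 (size 4, align 4) → ends 128
m19 at 128 (size 1, align 1) → ends 129
tail pad 7 to reach multiple of 8
total 136 bytes, alignment 8
120 − 136 = -16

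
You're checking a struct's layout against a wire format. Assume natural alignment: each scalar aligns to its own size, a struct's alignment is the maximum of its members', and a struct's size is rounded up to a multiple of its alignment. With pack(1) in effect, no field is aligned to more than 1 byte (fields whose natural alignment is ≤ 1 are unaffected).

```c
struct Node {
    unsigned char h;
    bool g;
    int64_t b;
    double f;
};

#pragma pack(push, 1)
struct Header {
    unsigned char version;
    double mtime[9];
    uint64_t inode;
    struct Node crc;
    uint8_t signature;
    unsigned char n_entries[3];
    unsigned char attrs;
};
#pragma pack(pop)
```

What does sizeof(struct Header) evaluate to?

110

Node: h at 0 (size 1, align 1) → ends 1; g at 1 (size 1, align 1) → ends 2; pad 6 to align 8 for b; b at 8 (size 8, align 8) → ends 16; f at 16 (size 8, align 8) → ends 24; total 24 bytes, alignment 8
version at 0 (size 1, align 1) → ends 1
mtime at 1 (size 72, align 1) → ends 73
inode at 73 (size 8, align 1) → ends 81
crc at 81 (size 24, align 1) → ends 105
signature at 105 (size 1, align 1) → ends 106
n_entries at 106 (size 3, align 1) → ends 109
attrs at 109 (size 1, align 1) → ends 110
total 110 bytes, alignment 1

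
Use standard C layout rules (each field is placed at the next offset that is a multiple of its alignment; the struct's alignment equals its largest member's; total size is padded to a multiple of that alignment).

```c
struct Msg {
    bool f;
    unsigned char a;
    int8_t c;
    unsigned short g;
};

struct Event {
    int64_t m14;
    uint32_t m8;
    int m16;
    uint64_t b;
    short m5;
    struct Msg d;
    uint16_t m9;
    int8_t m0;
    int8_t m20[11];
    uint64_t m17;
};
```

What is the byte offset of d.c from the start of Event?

Msg: f at 0 (size 1, align 1) → ends 1; a at 1 (size 1, align 1) → ends 2; c at 2 (size 1, align 1) → ends 3; pad 1 to align 2 for g; g at 4 (size 2, align 2) → ends 6; total 6 bytes, alignment 2
m14 at 0 (size 8, align 8) → ends 8
m8 at 8 (size 4, align 4) → ends 12
m16 at 12 (size 4, align 4) → ends 16
b at 16 (size 8, align 8) → ends 24
m5 at 24 (size 2, align 2) → ends 26
d at 26 (size 6, align 2) → ends 32
within Msg: c at 2
26 + 2 = 28

28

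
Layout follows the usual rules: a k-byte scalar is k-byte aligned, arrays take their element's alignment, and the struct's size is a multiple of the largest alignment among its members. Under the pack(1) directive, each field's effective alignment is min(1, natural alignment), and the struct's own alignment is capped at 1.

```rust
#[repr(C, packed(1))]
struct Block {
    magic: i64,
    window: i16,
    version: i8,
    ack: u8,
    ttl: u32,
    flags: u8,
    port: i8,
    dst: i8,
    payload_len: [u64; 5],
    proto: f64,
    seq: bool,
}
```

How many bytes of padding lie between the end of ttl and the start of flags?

0

magic at 0 (size 8, align 1) → ends 8
window at 8 (size 2, align 1) → ends 10
version at 10 (size 1, align 1) → ends 11
ack at 11 (size 1, align 1) → ends 12
ttl at 12 (size 4, align 1) → ends 16
flags at 16 (size 1, align 1) → ends 17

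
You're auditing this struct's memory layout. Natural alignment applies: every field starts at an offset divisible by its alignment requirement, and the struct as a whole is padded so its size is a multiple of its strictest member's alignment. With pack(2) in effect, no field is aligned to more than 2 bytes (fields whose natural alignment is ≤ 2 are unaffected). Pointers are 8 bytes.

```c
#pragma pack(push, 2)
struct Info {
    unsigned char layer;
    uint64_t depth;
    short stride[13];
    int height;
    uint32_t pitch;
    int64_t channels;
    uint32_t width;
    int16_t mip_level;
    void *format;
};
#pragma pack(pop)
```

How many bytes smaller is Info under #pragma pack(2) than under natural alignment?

natural layout:
  layer at 0 (size 1, align 1) → ends 1
  pad 7 to align 8 for depth
  depth at 8 (size 8, align 8) → ends 16
  stride at 16 (size 26, align 2) → ends 42
  pad 2 to align 4 for height
  height at 44 (size 4, align 4) → ends 48
  pitch at 48 (size 4, align 4) → ends 52
  pad 4 to align 8 for channels
  channels at 56 (size 8, align 8) → ends 64
  width at 64 (size 4, align 4) → ends 68
  mip_level at 68 (size 2, align 2) → ends 70
  pad 2 to align 8 for format
  format at 72 (size 8, align 8) → ends 80
  total 80 bytes, alignment 8
packed(2) layout:
  layer at 0 (size 1, align 1) → ends 1
  pad 1 to align 2 for depth
  depth at 2 (size 8, align 2) → ends 10
  stride at 10 (size 26, align 2) → ends 36
  height at 36 (size 4, align 2) → ends 40
  pitch at 40 (size 4, align 2) → ends 44
  channels at 44 (size 8, align 2) → ends 52
  width at 52 (size 4, align 2) → ends 56
  mip_level at 56 (size 2, align 2) → ends 58
  format at 58 (size 8, align 2) → ends 66
  total 66 bytes, alignment 2
80 − 66 = 14

14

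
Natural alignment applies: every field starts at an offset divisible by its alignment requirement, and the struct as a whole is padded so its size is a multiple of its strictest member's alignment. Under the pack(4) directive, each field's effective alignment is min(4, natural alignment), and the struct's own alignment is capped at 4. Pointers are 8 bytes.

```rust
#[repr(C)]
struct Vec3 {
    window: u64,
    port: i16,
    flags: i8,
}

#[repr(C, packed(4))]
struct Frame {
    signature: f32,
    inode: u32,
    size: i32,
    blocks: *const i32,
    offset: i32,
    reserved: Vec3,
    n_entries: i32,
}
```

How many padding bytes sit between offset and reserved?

0

Vec3: window at 0 (size 8, align 8) → ends 8; port at 8 (size 2, align 2) → ends 10; flags at 10 (size 1, align 1) → ends 11; tail pad 5 to reach multiple of 8; total 16 bytes, alignment 8
signature at 0 (size 4, align 4) → ends 4
inode at 4 (size 4, align 4) → ends 8
size at 8 (size 4, align 4) → ends 12
blocks at 12 (size 8, align 4) → ends 20
offset at 20 (size 4, align 4) → ends 24
reserved at 24 (size 16, align 4) → ends 40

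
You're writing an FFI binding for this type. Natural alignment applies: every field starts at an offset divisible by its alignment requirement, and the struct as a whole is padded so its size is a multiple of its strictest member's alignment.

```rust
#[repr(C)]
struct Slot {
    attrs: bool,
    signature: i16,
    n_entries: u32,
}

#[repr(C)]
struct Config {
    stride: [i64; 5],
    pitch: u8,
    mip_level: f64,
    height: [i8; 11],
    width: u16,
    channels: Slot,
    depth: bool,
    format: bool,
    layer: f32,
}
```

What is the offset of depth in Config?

80

Slot: @0: attrs [1B, align 1] → 1; +1 pad (align 2); @2: signature [2B, align 2] → 4; @4: n_entries [4B, align 4] → 8; size 8, align 4
@0: stride [40B, align 8] → 40
@40: pitch [1B, align 1] → 41
+7 pad (align 8)
@48: mip_level [8B, align 8] → 56
@56: height [11B, align 1] → 67
+1 pad (align 2)
@68: width [2B, align 2] → 70
+2 pad (align 4)
@72: channels [8B, align 4] → 80
@80: depth [1B, align 1] → 81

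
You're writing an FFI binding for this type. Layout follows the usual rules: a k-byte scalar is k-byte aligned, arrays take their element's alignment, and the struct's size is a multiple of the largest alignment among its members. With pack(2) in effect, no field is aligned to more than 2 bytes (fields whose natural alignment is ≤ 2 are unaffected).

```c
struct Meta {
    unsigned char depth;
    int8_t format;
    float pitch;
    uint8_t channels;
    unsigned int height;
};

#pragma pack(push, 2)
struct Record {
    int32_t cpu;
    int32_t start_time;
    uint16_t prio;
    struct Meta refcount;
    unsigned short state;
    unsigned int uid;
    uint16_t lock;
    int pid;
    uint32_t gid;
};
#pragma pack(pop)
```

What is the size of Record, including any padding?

Meta: 0..1  depth  (1B, 1-aligned); 1..2  format  (1B, 1-aligned); 2..4  -- padding (2B); 4..8  pitch  (4B, 4-aligned); 8..9  channels  (1B, 1-aligned); 9..12  -- padding (3B); 12..16  height  (4B, 4-aligned); sizeof = 16, alignof = 4
0..4  cpu  (4B, 2-aligned)
4..8  start_time  (4B, 2-aligned)
8..10  prio  (2B, 2-aligned)
10..26  refcount  (16B, 2-aligned)
26..28  state  (2B, 2-aligned)
28..32  uid  (4B, 2-aligned)
32..34  lock  (2B, 2-aligned)
34..38  pid  (4B, 2-aligned)
38..42  gid  (4B, 2-aligned)
sizeof = 42, alignof = 2

42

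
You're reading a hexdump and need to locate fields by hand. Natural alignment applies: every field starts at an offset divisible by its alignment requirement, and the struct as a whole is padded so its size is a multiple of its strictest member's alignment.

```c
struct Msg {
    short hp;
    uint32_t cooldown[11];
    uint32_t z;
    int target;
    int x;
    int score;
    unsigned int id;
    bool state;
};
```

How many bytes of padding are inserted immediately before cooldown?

@0: hp [2B, align 2] → 2
+2 pad (align 4)
@4: cooldown [44B, align 4] → 48

2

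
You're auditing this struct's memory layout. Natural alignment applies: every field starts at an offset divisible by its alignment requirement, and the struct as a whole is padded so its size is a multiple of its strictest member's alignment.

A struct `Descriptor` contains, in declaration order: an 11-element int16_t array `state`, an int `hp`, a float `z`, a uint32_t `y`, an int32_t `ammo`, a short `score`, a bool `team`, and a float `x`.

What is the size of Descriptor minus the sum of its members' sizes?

0..22  state  (22B, 2-aligned)
22..24  -- padding (2B)
24..28  hp  (4B, 4-aligned)
28..32  z  (4B, 4-aligned)
32..36  y  (4B, 4-aligned)
36..40  ammo  (4B, 4-aligned)
40..42  score  (2B, 2-aligned)
42..43  team  (1B, 1-aligned)
43..44  -- padding (1B)
44..48  x  (4B, 4-aligned)
sizeof = 48, alignof = 4
data bytes 45, size 48 → padding 3

3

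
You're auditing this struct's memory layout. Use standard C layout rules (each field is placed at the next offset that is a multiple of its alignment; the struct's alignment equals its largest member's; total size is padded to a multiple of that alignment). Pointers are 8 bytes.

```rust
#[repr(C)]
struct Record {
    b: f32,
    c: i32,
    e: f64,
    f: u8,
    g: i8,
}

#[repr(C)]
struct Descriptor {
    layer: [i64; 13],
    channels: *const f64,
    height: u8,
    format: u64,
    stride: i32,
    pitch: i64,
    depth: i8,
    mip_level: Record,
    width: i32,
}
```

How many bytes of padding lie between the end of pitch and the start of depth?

Record: @0: b [4B, align 4] → 4; @4: c [4B, align 4] → 8; @8: e [8B, align 8] → 16; @16: f [1B, align 1] → 17; @17: g [1B, align 1] → 18; +6 tail pad (align 8); size 24, align 8
@0: layer [104B, align 8] → 104
@104: channels [8B, align 8] → 112
@112: height [1B, align 1] → 113
+7 pad (align 8)
@120: format [8B, align 8] → 128
@128: stride [4B, align 4] → 132
+4 pad (align 8)
@136: pitch [8B, align 8] → 144
@144: depth [1B, align 1] → 145

0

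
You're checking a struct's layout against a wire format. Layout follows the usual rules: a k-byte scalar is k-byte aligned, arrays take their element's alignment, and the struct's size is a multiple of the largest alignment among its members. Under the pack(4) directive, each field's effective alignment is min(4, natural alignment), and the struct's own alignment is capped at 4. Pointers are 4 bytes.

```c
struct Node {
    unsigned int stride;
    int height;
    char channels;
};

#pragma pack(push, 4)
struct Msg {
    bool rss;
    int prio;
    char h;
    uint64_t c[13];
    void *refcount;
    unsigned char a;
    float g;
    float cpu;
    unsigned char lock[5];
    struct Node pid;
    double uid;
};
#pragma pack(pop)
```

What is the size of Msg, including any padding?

160

Node: stride at 0 (size 4, align 4) → ends 4; height at 4 (size 4, align 4) → ends 8; channels at 8 (size 1, align 1) → ends 9; tail pad 3 to reach multiple of 4; total 12 bytes, alignment 4
rss at 0 (size 1, align 1) → ends 1
pad 3 to align 4 for prio
prio at 4 (size 4, align 4) → ends 8
h at 8 (size 1, align 1) → ends 9
pad 3 to align 4 for c
c at 12 (size 104, align 4) → ends 116
refcount at 116 (size 4, align 4) → ends 120
a at 120 (size 1, align 1) → ends 121
pad 3 to align 4 for g
g at 124 (size 4, align 4) → ends 128
cpu at 128 (size 4, align 4) → ends 132
lock at 132 (size 5, align 1) → ends 137
pad 3 to align 4 for pid
pid at 140 (size 12, align 4) → ends 152
uid at 152 (size 8, align 4) → ends 160
total 160 bytes, alignment 4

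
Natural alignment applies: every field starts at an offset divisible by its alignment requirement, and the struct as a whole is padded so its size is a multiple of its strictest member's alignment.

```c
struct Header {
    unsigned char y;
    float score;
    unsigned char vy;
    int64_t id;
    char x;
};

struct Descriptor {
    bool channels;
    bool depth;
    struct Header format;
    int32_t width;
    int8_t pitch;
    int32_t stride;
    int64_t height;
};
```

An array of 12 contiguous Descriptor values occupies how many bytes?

768

Header: y at 0 (size 1, align 1) → ends 1; pad 3 to align 4 for score; score at 4 (size 4, align 4) → ends 8; vy at 8 (size 1, align 1) → ends 9; pad 7 to align 8 for id; id at 16 (size 8, align 8) → ends 24; x at 24 (size 1, align 1) → ends 25; tail pad 7 to reach multiple of 8; total 32 bytes, alignment 8
channels at 0 (size 1, align 1) → ends 1
depth at 1 (size 1, align 1) → ends 2
pad 6 to align 8 for format
format at 8 (size 32, align 8) → ends 40
width at 40 (size 4, align 4) → ends 44
pitch at 44 (size 1, align 1) → ends 45
pad 3 to align 4 for stride
stride at 48 (size 4, align 4) → ends 52
pad 4 to align 8 for height
height at 56 (size 8, align 8) → ends 64
total 64 bytes, alignment 8
array of 12: 12 × 64 = 768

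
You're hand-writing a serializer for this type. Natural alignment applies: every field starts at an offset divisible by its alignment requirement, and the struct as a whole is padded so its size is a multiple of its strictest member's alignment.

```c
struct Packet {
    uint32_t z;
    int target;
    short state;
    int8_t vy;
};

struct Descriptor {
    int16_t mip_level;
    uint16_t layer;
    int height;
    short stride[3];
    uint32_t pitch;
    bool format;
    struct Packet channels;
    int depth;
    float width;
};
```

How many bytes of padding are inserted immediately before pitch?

2

Packet: z at 0 (size 4, align 4) → ends 4; target at 4 (size 4, align 4) → ends 8; state at 8 (size 2, align 2) → ends 10; vy at 10 (size 1, align 1) → ends 11; tail pad 1 to reach multiple of 4; total 12 bytes, alignment 4
mip_level at 0 (size 2, align 2) → ends 2
layer at 2 (size 2, align 2) → ends 4
height at 4 (size 4, align 4) → ends 8
stride at 8 (size 6, align 2) → ends 14
pad 2 to align 4 for pitch
pitch at 16 (size 4, align 4) → ends 20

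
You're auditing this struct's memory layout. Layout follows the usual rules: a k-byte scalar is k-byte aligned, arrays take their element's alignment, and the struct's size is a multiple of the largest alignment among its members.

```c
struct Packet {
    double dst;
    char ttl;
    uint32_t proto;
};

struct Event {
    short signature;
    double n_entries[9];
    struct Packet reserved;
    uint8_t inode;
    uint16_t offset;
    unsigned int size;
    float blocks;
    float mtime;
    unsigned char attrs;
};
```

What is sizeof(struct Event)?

Packet: @0: dst [8B, align 8] → 8; @8: ttl [1B, align 1] → 9; +3 pad (align 4); @12: proto [4B, align 4] → 16; size 16, align 8
@0: signature [2B, align 2] → 2
+6 pad (align 8)
@8: n_entries [72B, align 8] → 80
@80: reserved [16B, align 8] → 96
@96: inode [1B, align 1] → 97
+1 pad (align 2)
@98: offset [2B, align 2] → 100
@100: size [4B, align 4] → 104
@104: blocks [4B, align 4] → 108
@108: mtime [4B, align 4] → 112
@112: attrs [1B, align 1] → 113
+7 tail pad (align 8)
size 120, align 8

120 bytes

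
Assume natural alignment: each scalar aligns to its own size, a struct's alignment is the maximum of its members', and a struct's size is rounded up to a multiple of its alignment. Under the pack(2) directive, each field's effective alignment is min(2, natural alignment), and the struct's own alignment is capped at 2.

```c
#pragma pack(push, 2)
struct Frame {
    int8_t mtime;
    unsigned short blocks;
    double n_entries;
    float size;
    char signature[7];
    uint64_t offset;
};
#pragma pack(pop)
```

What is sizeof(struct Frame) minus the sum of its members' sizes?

mtime at 0 (size 1, align 1) → ends 1
pad 1 to align 2 for blocks
blocks at 2 (size 2, align 2) → ends 4
n_entries at 4 (size 8, align 2) → ends 12
size at 12 (size 4, align 2) → ends 16
signature at 16 (size 7, align 1) → ends 23
pad 1 to align 2 for offset
offset at 24 (size 8, align 2) → ends 32
total 32 bytes, alignment 2
data bytes 30, size 32 → padding 2

2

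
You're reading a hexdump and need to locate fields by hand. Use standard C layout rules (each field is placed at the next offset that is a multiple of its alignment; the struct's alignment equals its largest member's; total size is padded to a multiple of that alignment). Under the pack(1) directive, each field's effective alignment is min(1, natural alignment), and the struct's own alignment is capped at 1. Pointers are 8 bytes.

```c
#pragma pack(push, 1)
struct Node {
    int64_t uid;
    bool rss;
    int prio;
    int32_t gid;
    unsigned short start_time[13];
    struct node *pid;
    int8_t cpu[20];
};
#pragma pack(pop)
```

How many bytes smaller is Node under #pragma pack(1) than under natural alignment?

9

natural layout:
  @0: uid [8B, align 8] → 8
  @8: rss [1B, align 1] → 9
  +3 pad (align 4)
  @12: prio [4B, align 4] → 16
  @16: gid [4B, align 4] → 20
  @20: start_time [26B, align 2] → 46
  +2 pad (align 8)
  @48: pid [8B, align 8] → 56
  @56: cpu [20B, align 1] → 76
  +4 tail pad (align 8)
  size 80, align 8
packed(1) layout:
  @0: uid [8B, align 1] → 8
  @8: rss [1B, align 1] → 9
  @9: prio [4B, align 1] → 13
  @13: gid [4B, align 1] → 17
  @17: start_time [26B, align 1] → 43
  @43: pid [8B, align 1] → 51
  @51: cpu [20B, align 1] → 71
  size 71, align 1
80 − 71 = 9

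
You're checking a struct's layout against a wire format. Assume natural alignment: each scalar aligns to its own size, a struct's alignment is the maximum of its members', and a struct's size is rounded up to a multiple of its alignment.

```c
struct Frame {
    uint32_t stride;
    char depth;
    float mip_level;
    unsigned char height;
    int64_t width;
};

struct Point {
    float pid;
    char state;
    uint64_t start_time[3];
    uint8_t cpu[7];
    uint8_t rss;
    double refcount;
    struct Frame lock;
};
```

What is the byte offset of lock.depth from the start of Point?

Frame: @0: stride [4B, align 4] → 4; @4: depth [1B, align 1] → 5; +3 pad (align 4); @8: mip_level [4B, align 4] → 12; @12: height [1B, align 1] → 13; +3 pad (align 8); @16: width [8B, align 8] → 24; size 24, align 8
@0: pid [4B, align 4] → 4
@4: state [1B, align 1] → 5
+3 pad (align 8)
@8: start_time [24B, align 8] → 32
@32: cpu [7B, align 1] → 39
@39: rss [1B, align 1] → 40
@40: refcount [8B, align 8] → 48
@48: lock [24B, align 8] → 72
within Frame: depth at 4
48 + 4 = 52

52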